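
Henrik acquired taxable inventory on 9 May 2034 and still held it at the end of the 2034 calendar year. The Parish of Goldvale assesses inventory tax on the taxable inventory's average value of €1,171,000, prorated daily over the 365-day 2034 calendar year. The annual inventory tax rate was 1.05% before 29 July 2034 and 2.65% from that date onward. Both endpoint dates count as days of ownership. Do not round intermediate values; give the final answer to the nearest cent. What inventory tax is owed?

€15,991.37

9 May – 28 July 2034: 81 days at 1.05% → €1,171,000 × 1.05% × 81/365 = €2,728.5904
29 July – 31 December 2034: 156 days at 2.65% → €1,171,000 × 2.65% × 156/365 = €13,262.7781
Total = €15,991.3685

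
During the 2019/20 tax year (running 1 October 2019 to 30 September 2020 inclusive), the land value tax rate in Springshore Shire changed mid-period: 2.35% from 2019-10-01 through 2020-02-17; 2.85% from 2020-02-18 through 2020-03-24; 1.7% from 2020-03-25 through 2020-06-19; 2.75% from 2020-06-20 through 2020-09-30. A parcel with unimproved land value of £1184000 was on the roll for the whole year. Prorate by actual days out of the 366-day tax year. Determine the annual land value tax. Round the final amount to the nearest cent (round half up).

2019-10-01 to 2020-02-17: 140 days at 2.35% → £1184000 × 2.35% × 140/366 = £10643.0601
2020-02-18 to 2020-03-24: 36 days at 2.85% → £1184000 × 2.85% × 36/366 = £3319.0820
2020-03-25 to 2020-06-19: 87 days at 1.7% → £1184000 × 1.7% × 87/366 = £4784.5246
2020-06-20 to 2020-09-30: 103 days at 2.75% → £1184000 × 2.75% × 103/366 = £9163.0601
Total = £27909.7268

£27909.73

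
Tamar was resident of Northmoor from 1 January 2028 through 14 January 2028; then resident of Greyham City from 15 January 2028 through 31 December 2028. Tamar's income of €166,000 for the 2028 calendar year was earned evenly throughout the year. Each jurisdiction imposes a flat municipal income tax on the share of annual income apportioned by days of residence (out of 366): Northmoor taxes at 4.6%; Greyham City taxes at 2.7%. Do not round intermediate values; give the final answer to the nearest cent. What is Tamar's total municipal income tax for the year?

€4,602.64

Northmoor, 1 January – 14 January 2028: 14 days → €166,000 × 4.6% × 14/366 = €292.0874
Greyham City, 15 January – 31 December 2028: 352 days → €166,000 × 2.7% × 352/366 = €4,310.5574
Total = €4,602.6448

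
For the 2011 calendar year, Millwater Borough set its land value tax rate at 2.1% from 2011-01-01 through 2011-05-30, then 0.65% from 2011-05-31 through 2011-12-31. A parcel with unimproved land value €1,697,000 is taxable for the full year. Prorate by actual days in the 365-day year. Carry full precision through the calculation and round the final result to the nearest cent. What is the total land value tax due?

€21,142.76

2011-01-01 to 2011-05-30: 150 days at 2.1% → €1,697,000 × 2.1% × 150/365 = €14,645.3425
2011-05-31 to 2011-12-31: 215 days at 0.65% → €1,697,000 × 0.65% × 215/365 = €6,497.4178
Total = €21,142.7603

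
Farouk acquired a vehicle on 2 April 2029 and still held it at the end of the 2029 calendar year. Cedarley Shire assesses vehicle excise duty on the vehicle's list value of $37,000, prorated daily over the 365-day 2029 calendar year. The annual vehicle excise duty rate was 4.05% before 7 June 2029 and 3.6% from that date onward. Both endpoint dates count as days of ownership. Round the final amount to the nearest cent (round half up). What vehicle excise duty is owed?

$1,030.02

2 April – 6 June 2029: 66 days at 4.05% → $37,000 × 4.05% × 66/365 = $270.9616
7 June – 31 December 2029: 208 days at 3.6% → $37,000 × 3.6% × 208/365 = $759.0575
Total = $1,030.0192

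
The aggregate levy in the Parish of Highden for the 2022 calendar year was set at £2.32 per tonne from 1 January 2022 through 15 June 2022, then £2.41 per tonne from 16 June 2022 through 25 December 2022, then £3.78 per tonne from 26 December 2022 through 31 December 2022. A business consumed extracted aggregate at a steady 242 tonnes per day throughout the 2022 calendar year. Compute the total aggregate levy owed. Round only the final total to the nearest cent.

1 January – 15 June 2022: 166 days × 242 tonnes/day = 40,172 tonnes at £2.32/tonne → £93,199.04
16 June – 25 December 2022: 193 days × 242 tonnes/day = 46,706 tonnes at £2.41/tonne → £112,561.46
26 December – 31 December 2022: 6 days × 242 tonnes/day = 1,452 tonnes at £3.78/tonne → £5,488.56

£211,249.06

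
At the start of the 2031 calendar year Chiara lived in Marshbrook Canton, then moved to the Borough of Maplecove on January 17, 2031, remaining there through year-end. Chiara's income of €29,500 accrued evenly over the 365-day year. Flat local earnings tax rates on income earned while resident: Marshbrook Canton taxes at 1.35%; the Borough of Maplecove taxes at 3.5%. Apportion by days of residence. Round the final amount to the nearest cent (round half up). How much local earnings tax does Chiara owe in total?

Marshbrook Canton, January 1 – January 16, 2031: 16 days → €29,500 × 1.35% × 16/365 = €17.4575
The Borough of Maplecove, January 17 – December 31, 2031: 349 days → €29,500 × 3.5% × 349/365 = €987.2397
Total = €1,004.6973

€1,004.70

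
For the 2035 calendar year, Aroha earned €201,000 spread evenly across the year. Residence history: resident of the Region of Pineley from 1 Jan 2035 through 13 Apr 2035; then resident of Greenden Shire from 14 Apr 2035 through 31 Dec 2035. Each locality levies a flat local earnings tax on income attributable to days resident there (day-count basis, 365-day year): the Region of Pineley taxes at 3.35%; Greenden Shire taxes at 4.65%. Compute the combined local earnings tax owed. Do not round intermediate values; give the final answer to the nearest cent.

€8,609.13

The Region of Pineley, 1 Jan – 13 Apr 2035: 103 days → €201,000 × 3.35% × 103/365 = €1,900.1384
Greenden Shire, 14 Apr – 31 Dec 2035: 262 days → €201,000 × 4.65% × 262/365 = €6,708.9945
Total = €8,609.1329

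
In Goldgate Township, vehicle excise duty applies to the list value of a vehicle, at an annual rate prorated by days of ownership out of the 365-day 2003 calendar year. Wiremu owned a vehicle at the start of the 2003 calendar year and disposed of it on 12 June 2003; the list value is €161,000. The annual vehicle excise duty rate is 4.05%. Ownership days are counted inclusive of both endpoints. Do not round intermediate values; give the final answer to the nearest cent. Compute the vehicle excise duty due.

Days held (1 January – 12 June 2003): 163 out of 365
Tax = €161,000 × 4.05% × 163/365 = €2,911.8945

€2,911.89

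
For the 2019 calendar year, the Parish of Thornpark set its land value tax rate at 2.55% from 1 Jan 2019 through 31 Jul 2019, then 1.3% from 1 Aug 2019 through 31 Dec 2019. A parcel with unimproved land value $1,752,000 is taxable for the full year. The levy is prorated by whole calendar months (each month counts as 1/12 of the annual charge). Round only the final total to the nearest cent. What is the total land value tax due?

1 Jan – 31 Jul 2019: 7 months at 2.55% → $1,752,000 × 2.55% × 7/12 = $26,061.0000
1 Aug – 31 Dec 2019: 5 months at 1.3% → $1,752,000 × 1.3% × 5/12 = $9,490.0000
Total = $35,551.0000

$35,551.00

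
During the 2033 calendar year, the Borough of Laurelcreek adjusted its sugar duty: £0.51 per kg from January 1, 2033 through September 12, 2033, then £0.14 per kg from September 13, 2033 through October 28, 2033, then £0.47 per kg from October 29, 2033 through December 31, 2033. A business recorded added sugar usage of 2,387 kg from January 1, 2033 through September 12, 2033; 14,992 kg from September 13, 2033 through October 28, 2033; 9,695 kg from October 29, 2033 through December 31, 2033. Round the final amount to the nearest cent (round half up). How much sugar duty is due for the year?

January 1 – September 12, 2033: 2,387 kg at £0.51/kg → £1,217.37
September 13 – October 28, 2033: 14,992 kg at £0.14/kg → £2,098.88
October 29 – December 31, 2033: 9,695 kg at £0.47/kg → £4,556.65

£7,872.90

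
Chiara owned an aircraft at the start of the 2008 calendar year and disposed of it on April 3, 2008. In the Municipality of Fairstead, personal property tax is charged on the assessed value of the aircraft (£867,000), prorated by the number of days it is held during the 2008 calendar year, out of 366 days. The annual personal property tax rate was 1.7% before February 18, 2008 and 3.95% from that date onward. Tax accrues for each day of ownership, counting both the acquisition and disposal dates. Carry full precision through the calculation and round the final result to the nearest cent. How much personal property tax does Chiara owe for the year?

£6,237.19

January 1 – February 17, 2008: 48 days at 1.7% → £867,000 × 1.7% × 48/366 = £1,932.9836
February 18 – April 3, 2008: 46 days at 3.95% → £867,000 × 3.95% × 46/366 = £4,304.2049
Total = £6,237.1885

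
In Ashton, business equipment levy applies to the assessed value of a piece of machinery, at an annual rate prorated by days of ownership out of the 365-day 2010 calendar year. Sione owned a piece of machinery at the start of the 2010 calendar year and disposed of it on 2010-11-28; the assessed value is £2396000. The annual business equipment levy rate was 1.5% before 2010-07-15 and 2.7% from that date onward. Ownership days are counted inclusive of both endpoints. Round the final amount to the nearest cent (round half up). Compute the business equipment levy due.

2010-01-01 to 2010-07-14: 195 days at 1.5% → £2396000 × 1.5% × 195/365 = £19200.8219
2010-07-15 to 2010-11-28: 137 days at 2.7% → £2396000 × 2.7% × 137/365 = £24281.6548
Total = £43482.4767

£43482.48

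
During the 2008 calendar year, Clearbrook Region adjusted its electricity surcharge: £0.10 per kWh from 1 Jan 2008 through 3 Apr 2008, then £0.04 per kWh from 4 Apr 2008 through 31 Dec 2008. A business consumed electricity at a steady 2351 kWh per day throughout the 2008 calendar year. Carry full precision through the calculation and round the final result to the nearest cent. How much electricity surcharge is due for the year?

£47,678.28

1 Jan – 3 Apr 2008: 94 days × 2351 kWh/day = 220,994 kWh at £0.10/kWh → £22,099.40
4 Apr – 31 Dec 2008: 272 days × 2351 kWh/day = 639,472 kWh at £0.04/kWh → £25,578.88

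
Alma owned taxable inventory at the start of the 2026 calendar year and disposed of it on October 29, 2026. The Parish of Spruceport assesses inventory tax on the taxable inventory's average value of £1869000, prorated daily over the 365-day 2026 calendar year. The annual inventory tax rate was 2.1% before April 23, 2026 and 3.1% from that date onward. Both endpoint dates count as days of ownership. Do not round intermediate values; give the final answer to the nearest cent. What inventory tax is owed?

January 1 – April 22, 2026: 112 days at 2.1% → £1869000 × 2.1% × 112/365 = £12043.5288
April 23 – October 29, 2026: 190 days at 3.1% → £1869000 × 3.1% × 190/365 = £30160.0274
Total = £42203.5562

£42203.56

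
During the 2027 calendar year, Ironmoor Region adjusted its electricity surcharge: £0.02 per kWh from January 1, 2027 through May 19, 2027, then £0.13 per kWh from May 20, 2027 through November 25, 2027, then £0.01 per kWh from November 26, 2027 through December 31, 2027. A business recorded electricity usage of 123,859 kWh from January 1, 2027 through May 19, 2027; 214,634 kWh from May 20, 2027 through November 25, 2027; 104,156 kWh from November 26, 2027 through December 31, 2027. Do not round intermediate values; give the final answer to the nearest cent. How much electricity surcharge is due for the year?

£31421.16

January 1 – May 19, 2027: 123,859 kWh at £0.02/kWh → £2477.18
May 20 – November 25, 2027: 214,634 kWh at £0.13/kWh → £27902.42
November 26 – December 31, 2027: 104,156 kWh at £0.01/kWh → £1041.56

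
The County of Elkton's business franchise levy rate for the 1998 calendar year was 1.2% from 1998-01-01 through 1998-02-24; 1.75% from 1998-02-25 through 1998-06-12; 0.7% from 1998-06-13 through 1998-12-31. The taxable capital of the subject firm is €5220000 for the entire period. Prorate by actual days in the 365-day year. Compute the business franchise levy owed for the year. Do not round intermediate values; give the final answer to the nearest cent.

1998-01-01 to 1998-02-24: 55 days at 1.2% → €5220000 × 1.2% × 55/365 = €9438.9041
1998-02-25 to 1998-06-12: 108 days at 1.75% → €5220000 × 1.75% × 108/365 = €27029.5890
1998-06-13 to 1998-12-31: 202 days at 0.7% → €5220000 × 0.7% × 202/365 = €20222.1370
Total = €56690.6301

€56690.63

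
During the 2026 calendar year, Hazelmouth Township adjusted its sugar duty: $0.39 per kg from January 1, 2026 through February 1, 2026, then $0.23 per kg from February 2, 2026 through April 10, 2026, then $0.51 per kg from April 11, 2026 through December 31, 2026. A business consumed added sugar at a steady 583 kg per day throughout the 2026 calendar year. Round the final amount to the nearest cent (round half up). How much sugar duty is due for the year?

$95,186.41

January 1 – February 1, 2026: 32 days × 583 kg/day = 18,656 kg at $0.39/kg → $7,275.84
February 2 – April 10, 2026: 68 days × 583 kg/day = 39,644 kg at $0.23/kg → $9,118.12
April 11 – December 31, 2026: 265 days × 583 kg/day = 154,495 kg at $0.51/kg → $78,792.45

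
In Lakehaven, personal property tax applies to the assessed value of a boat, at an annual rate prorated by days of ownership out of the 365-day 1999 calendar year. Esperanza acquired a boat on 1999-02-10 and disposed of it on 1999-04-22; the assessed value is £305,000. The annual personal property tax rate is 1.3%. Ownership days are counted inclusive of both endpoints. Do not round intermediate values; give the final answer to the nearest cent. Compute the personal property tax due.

Days held (1999-02-10 to 1999-04-22): 72 out of 365
Tax = £305,000 × 1.3% × 72/365 = £782.1370

£782.14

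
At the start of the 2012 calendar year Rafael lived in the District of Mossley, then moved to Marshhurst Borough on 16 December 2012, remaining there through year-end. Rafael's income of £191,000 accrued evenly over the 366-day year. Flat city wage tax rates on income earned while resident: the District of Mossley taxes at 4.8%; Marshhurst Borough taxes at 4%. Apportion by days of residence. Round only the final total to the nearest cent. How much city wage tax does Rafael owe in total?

£9,101.20

The District of Mossley, 1 January – 15 December 2012: 350 days → £191,000 × 4.8% × 350/366 = £8,767.2131
Marshhurst Borough, 16 December – 31 December 2012: 16 days → £191,000 × 4% × 16/366 = £333.9891
Total = £9,101.2022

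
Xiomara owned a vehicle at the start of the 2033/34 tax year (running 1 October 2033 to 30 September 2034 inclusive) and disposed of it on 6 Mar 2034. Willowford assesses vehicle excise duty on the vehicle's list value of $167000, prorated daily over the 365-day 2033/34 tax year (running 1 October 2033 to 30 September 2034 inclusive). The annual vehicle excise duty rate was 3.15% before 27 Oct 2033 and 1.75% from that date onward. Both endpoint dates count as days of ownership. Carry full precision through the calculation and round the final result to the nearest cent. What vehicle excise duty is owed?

1 Oct – 26 Oct 2033: 26 days at 3.15% → $167000 × 3.15% × 26/365 = $374.7205
27 Oct 2033 – 6 Mar 2034: 131 days at 1.75% → $167000 × 1.75% × 131/365 = $1048.8973
Total = $1423.6178

$1423.62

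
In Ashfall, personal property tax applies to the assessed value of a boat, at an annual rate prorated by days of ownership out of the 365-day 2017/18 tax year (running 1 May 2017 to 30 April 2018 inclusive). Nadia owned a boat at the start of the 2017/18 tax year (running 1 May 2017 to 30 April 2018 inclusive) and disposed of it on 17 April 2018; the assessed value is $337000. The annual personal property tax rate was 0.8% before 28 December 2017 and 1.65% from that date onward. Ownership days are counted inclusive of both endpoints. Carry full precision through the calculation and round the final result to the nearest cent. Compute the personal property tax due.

1 May – 27 December 2017: 241 days at 0.8% → $337000 × 0.8% × 241/365 = $1780.0986
28 December 2017 – 17 April 2018: 111 days at 1.65% → $337000 × 1.65% × 111/365 = $1691.0014
Total = $3471.1000

$3471.10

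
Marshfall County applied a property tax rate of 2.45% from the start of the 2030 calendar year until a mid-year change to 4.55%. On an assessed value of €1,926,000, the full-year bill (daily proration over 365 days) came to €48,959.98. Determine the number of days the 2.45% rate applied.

349 days

Let d = days at the first rate; then 365 − d days at the second rate.
€1,926,000 × [2.45%·d + 4.55%·(365−d)] / 365 = €48,959.98
Solving gives d = 349, so the new rate took effect on 16 December 2030.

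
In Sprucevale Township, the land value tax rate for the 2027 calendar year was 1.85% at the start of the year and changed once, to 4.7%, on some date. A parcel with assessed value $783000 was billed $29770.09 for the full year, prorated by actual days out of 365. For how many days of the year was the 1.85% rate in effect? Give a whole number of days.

115 days

Let d = days at the first rate; then 365 − d days at the second rate.
$783000 × [1.85%·d + 4.7%·(365−d)] / 365 = $29770.09
Solving gives d = 115, so the new rate took effect on April 26, 2027.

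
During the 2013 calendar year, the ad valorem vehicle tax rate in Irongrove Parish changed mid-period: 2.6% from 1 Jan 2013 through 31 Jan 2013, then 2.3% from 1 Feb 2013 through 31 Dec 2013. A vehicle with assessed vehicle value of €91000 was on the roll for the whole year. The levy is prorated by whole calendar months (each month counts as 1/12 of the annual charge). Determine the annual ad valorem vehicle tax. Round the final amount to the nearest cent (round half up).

1 Jan – 31 Jan 2013: 1 month at 2.6% → €91000 × 2.6% × 1/12 = €197.1667
1 Feb – 31 Dec 2013: 11 months at 2.3% → €91000 × 2.3% × 11/12 = €1918.5833
Total = €2115.7500

€2115.75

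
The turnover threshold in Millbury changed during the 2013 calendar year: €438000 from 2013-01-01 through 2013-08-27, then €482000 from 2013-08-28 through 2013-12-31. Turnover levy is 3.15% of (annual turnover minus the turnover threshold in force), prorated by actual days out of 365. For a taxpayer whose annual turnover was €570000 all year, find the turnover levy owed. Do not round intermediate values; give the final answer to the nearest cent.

€3679.55

2013-01-01 to 2013-08-27: 239 days, exemption €438000 → (€570000 − €438000) × 3.15% × 239/365 = €2722.6356
2013-08-28 to 2013-12-31: 126 days, exemption €482000 → (€570000 − €482000) × 3.15% × 126/365 = €956.9096
Total = €3679.5452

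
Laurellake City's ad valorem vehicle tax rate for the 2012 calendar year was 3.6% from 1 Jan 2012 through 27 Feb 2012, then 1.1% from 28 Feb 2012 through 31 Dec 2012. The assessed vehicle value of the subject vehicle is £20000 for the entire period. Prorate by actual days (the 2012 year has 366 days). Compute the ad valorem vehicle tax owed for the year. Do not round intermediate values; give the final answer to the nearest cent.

1 Jan – 27 Feb 2012: 58 days at 3.6% → £20000 × 3.6% × 58/366 = £114.0984
28 Feb – 31 Dec 2012: 308 days at 1.1% → £20000 × 1.1% × 308/366 = £185.1366
Total = £299.2350

£299.23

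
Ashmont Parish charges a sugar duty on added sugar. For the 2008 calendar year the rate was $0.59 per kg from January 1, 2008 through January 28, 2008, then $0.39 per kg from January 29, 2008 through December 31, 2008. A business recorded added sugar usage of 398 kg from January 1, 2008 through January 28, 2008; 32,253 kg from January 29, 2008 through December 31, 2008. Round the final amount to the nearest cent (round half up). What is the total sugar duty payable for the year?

$12,813.49

January 1 – January 28, 2008: 398 kg at $0.59/kg → $234.82
January 29 – December 31, 2008: 32,253 kg at $0.39/kg → $12,578.67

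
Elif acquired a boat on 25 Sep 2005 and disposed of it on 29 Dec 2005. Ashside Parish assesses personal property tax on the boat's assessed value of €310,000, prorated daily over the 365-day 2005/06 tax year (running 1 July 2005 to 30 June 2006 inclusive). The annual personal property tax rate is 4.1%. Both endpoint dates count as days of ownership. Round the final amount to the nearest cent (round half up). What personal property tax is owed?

Days held (25 Sep – 29 Dec 2005): 96 out of 365
Tax = €310,000 × 4.1% × 96/365 = €3,342.9041

€3,342.90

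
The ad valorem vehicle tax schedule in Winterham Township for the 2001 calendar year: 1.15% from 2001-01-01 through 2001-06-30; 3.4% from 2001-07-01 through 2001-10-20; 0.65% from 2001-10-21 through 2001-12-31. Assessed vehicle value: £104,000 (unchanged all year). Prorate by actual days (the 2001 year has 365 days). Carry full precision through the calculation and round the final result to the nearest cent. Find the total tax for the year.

£1,811.45

2001-01-01 to 2001-06-30: 181 days at 1.15% → £104,000 × 1.15% × 181/365 = £593.0849
2001-07-01 to 2001-10-20: 112 days at 3.4% → £104,000 × 3.4% × 112/365 = £1,085.0192
2001-10-21 to 2001-12-31: 72 days at 0.65% → £104,000 × 0.65% × 72/365 = £133.3479
Total = £1,811.4521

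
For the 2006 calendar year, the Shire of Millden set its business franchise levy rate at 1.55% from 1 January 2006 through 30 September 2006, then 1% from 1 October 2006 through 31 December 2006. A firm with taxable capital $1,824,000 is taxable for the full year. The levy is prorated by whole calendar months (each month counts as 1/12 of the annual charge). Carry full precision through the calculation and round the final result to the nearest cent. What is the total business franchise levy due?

1 January – 30 September 2006: 9 months at 1.55% → $1,824,000 × 1.55% × 9/12 = $21,204.0000
1 October – 31 December 2006: 3 months at 1% → $1,824,000 × 1% × 3/12 = $4,560.0000
Total = $25,764.0000

$25,764.00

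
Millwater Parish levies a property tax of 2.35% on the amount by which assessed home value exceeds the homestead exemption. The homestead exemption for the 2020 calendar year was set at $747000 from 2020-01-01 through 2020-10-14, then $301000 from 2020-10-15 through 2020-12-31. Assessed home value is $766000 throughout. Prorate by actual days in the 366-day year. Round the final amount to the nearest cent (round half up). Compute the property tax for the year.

2020-01-01 to 2020-10-14: 288 days, exemption $747000 → ($766000 − $747000) × 2.35% × 288/366 = $351.3443
2020-10-15 to 2020-12-31: 78 days, exemption $301000 → ($766000 − $301000) × 2.35% × 78/366 = $2328.8115
Total = $2680.1557

$2680.16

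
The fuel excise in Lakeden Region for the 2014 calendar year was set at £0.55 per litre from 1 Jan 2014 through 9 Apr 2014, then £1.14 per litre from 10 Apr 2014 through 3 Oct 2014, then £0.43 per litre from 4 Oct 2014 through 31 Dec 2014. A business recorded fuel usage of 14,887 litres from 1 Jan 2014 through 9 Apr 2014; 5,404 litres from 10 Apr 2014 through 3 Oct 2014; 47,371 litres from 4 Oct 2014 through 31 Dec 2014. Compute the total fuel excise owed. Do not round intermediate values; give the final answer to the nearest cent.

£34,717.94

1 Jan – 9 Apr 2014: 14,887 litres at £0.55/litre → £8,187.85
10 Apr – 3 Oct 2014: 5,404 litres at £1.14/litre → £6,160.56
4 Oct – 31 Dec 2014: 47,371 litres at £0.43/litre → £20,369.53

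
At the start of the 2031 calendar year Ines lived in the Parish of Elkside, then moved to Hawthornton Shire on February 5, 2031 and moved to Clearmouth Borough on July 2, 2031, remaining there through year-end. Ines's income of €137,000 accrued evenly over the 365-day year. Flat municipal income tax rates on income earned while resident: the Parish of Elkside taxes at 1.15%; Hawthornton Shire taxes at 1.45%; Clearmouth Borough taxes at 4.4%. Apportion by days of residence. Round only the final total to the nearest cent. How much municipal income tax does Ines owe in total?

The Parish of Elkside, January 1 – February 4, 2031: 35 days → €137,000 × 1.15% × 35/365 = €151.0753
Hawthornton Shire, February 5 – July 1, 2031: 147 days → €137,000 × 1.45% × 147/365 = €800.0425
Clearmouth Borough, July 2 – December 31, 2031: 183 days → €137,000 × 4.4% × 183/365 = €3,022.2575
Total = €3,973.3753

€3,973.38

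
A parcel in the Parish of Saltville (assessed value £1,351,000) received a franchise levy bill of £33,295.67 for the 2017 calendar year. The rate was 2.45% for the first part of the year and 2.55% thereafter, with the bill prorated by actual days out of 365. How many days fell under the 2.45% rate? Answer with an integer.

Let d = days at the first rate; then 365 − d days at the second rate.
£1,351,000 × [2.45%·d + 2.55%·(365−d)] / 365 = £33,295.67
Solving gives d = 312, so the new rate took effect on 9 Nov 2017.

312 days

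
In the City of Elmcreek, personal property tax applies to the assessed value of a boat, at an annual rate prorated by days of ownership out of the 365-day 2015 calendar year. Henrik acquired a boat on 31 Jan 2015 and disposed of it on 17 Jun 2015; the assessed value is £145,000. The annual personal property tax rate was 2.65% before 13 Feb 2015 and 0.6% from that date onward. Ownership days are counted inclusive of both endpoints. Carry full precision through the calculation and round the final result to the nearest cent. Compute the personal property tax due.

£434.80

31 Jan – 12 Feb 2015: 13 days at 2.65% → £145,000 × 2.65% × 13/365 = £136.8562
13 Feb – 17 Jun 2015: 125 days at 0.6% → £145,000 × 0.6% × 125/365 = £297.9452
Total = £434.8014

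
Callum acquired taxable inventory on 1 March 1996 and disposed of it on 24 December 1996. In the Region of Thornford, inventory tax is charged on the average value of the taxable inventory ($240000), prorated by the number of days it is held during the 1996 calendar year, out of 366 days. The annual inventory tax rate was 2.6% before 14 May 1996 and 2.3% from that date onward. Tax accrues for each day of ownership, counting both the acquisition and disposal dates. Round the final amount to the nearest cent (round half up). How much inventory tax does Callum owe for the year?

$4655.08

1 March – 13 May 1996: 74 days at 2.6% → $240000 × 2.6% × 74/366 = $1261.6393
14 May – 24 December 1996: 225 days at 2.3% → $240000 × 2.3% × 225/366 = $3393.4426
Total = $4655.0820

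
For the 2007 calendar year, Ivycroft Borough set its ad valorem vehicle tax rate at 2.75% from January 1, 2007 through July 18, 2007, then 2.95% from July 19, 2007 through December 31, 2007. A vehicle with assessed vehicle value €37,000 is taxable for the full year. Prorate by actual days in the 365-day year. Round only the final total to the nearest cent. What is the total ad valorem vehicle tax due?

€1,051.15

January 1 – July 18, 2007: 199 days at 2.75% → €37,000 × 2.75% × 199/365 = €554.7466
July 19 – December 31, 2007: 166 days at 2.95% → €37,000 × 2.95% × 166/365 = €496.4082
Total = €1,051.1548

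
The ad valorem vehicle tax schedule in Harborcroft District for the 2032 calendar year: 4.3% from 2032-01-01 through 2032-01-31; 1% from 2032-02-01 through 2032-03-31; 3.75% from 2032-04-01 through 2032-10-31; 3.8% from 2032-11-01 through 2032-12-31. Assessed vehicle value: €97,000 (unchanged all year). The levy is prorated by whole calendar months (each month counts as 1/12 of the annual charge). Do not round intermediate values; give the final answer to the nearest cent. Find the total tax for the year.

2032-01-01 to 2032-01-31: 1 month at 4.3% → €97,000 × 4.3% × 1/12 = €347.5833
2032-02-01 to 2032-03-31: 2 months at 1% → €97,000 × 1% × 2/12 = €161.6667
2032-04-01 to 2032-10-31: 7 months at 3.75% → €97,000 × 3.75% × 7/12 = €2,121.8750
2032-11-01 to 2032-12-31: 2 months at 3.8% → €97,000 × 3.8% × 2/12 = €614.3333
Total = €3,245.4583

€3,245.46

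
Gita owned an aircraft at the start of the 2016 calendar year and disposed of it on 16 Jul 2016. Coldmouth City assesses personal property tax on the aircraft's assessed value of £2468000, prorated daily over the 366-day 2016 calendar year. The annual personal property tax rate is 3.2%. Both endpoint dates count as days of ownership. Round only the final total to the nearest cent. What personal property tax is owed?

Days held (1 Jan – 16 Jul 2016): 198 out of 366
Tax = £2468000 × 3.2% × 198/366 = £42724.7213

£42724.72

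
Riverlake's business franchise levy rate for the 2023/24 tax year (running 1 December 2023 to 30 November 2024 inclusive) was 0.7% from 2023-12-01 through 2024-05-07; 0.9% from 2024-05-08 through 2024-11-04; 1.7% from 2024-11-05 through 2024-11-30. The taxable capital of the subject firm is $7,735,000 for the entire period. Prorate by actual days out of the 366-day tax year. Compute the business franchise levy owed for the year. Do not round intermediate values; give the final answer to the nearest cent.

$67,290.27

2023-12-01 to 2024-05-07: 159 days at 0.7% → $7,735,000 × 0.7% × 159/366 = $23,522.0082
2024-05-08 to 2024-11-04: 181 days at 0.9% → $7,735,000 × 0.9% × 181/366 = $34,427.0902
2024-11-05 to 2024-11-30: 26 days at 1.7% → $7,735,000 × 1.7% × 26/366 = $9,341.1749
Total = $67,290.2732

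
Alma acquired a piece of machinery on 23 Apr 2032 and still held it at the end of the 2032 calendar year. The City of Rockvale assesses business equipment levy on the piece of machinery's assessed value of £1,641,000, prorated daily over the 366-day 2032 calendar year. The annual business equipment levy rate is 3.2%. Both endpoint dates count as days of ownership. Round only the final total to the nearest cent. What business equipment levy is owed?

£36,299.28

Days held (23 Apr – 31 Dec 2032): 253 out of 366
Tax = £1,641,000 × 3.2% × 253/366 = £36,299.2787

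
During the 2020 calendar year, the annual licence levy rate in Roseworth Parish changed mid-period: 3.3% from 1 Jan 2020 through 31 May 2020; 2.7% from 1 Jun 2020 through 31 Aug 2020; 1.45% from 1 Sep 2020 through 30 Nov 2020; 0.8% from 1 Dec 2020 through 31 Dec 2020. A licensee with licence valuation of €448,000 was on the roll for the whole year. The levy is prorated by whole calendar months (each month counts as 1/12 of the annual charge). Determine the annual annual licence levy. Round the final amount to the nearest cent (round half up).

1 Jan – 31 May 2020: 5 months at 3.3% → €448,000 × 3.3% × 5/12 = €6,160.0000
1 Jun – 31 Aug 2020: 3 months at 2.7% → €448,000 × 2.7% × 3/12 = €3,024.0000
1 Sep – 30 Nov 2020: 3 months at 1.45% → €448,000 × 1.45% × 3/12 = €1,624.0000
1 Dec – 31 Dec 2020: 1 month at 0.8% → €448,000 × 0.8% × 1/12 = €298.6667
Total = €11,106.6667

€11,106.67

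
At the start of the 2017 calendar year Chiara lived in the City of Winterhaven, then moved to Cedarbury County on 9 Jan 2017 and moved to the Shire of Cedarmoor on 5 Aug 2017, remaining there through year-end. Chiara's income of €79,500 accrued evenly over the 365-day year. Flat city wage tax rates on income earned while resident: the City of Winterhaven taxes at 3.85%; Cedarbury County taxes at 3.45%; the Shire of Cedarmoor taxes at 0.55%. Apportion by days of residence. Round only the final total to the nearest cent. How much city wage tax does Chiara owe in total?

€1,808.57

The City of Winterhaven, 1 Jan – 8 Jan 2017: 8 days → €79,500 × 3.85% × 8/365 = €67.0849
Cedarbury County, 9 Jan – 4 Aug 2017: 208 days → €79,500 × 3.45% × 208/365 = €1,562.9918
The Shire of Cedarmoor, 5 Aug – 31 Dec 2017: 149 days → €79,500 × 0.55% × 149/365 = €178.4938
Total = €1,808.5705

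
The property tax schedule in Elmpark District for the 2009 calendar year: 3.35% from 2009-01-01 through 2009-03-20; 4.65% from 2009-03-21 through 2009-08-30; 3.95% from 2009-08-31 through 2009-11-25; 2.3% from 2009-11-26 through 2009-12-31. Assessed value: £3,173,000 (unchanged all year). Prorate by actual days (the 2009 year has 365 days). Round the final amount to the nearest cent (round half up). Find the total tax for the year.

£125,968.10

2009-01-01 to 2009-03-20: 79 days at 3.35% → £3,173,000 × 3.35% × 79/365 = £23,006.4233
2009-03-21 to 2009-08-30: 163 days at 4.65% → £3,173,000 × 4.65% × 163/365 = £65,889.7356
2009-08-31 to 2009-11-25: 87 days at 3.95% → £3,173,000 × 3.95% × 87/365 = £29,874.0123
2009-11-26 to 2009-12-31: 36 days at 2.3% → £3,173,000 × 2.3% × 36/365 = £7,197.9288
Total = £125,968.1000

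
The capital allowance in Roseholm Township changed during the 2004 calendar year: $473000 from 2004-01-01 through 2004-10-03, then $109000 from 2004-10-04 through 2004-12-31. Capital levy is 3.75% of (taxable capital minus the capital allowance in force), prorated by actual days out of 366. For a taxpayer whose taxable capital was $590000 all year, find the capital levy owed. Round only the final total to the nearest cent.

$7706.76

2004-01-01 to 2004-10-03: 277 days, exemption $473000 → ($590000 − $473000) × 3.75% × 277/366 = $3320.5943
2004-10-04 to 2004-12-31: 89 days, exemption $109000 → ($590000 − $109000) × 3.75% × 89/366 = $4386.1680
Total = $7706.7623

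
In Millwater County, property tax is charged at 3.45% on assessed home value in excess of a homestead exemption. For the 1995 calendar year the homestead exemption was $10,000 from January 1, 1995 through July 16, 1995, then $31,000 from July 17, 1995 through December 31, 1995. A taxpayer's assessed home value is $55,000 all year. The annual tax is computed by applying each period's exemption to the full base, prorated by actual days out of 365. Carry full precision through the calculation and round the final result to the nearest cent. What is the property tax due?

January 1 – July 16, 1995: 197 days, exemption $10,000 → ($55,000 − $10,000) × 3.45% × 197/365 = $837.9247
July 17 – December 31, 1995: 168 days, exemption $31,000 → ($55,000 − $31,000) × 3.45% × 168/365 = $381.1068
Total = $1,219.0315

$1,219.03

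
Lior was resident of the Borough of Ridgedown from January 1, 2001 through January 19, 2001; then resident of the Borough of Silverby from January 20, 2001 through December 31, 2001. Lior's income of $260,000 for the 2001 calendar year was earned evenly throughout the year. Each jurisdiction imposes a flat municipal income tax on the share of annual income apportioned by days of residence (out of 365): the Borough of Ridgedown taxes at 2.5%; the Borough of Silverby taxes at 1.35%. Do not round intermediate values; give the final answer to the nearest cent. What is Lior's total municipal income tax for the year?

$3,665.64

The Borough of Ridgedown, January 1 – January 19, 2001: 19 days → $260,000 × 2.5% × 19/365 = $338.3562
The Borough of Silverby, January 20 – December 31, 2001: 346 days → $260,000 × 1.35% × 346/365 = $3,327.2877
Total = $3,665.6438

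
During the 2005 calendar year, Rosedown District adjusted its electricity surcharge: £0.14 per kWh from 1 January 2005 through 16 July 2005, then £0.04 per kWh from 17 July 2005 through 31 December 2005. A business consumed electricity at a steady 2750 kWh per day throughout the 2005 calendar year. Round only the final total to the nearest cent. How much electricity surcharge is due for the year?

1 January – 16 July 2005: 197 days × 2750 kWh/day = 541,750 kWh at £0.14/kWh → £75845.00
17 July – 31 December 2005: 168 days × 2750 kWh/day = 462,000 kWh at £0.04/kWh → £18480.00

£94325.00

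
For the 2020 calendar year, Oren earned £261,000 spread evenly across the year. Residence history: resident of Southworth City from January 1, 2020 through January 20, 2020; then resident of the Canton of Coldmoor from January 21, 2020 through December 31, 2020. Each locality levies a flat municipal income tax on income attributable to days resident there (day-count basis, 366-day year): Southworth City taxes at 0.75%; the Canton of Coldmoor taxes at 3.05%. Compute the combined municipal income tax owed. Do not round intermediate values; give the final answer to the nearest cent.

£7,632.47

Southworth City, January 1 – January 20, 2020: 20 days → £261,000 × 0.75% × 20/366 = £106.9672
The Canton of Coldmoor, January 21 – December 31, 2020: 346 days → £261,000 × 3.05% × 346/366 = £7,525.5000
Total = £7,632.4672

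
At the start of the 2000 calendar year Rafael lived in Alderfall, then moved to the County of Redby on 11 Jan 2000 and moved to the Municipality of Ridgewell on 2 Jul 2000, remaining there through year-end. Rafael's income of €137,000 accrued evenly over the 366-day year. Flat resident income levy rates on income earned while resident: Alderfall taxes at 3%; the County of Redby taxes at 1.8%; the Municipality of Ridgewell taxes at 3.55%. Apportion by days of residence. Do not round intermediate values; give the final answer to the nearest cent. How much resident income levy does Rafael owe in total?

Alderfall, 1 Jan – 10 Jan 2000: 10 days → €137,000 × 3% × 10/366 = €112.2951
The County of Redby, 11 Jan – 1 Jul 2000: 173 days → €137,000 × 1.8% × 173/366 = €1,165.6230
The Municipality of Ridgewell, 2 Jul – 31 Dec 2000: 183 days → €137,000 × 3.55% × 183/366 = €2,431.7500
Total = €3,709.6680

€3,709.67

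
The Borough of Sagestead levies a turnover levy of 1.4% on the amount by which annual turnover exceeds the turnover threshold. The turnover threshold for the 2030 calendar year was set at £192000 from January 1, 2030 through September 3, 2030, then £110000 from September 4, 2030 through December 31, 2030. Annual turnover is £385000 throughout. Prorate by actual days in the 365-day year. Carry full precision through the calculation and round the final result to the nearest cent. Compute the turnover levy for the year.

£3076.28

January 1 – September 3, 2030: 246 days, exemption £192000 → (£385000 − £192000) × 1.4% × 246/365 = £1821.0740
September 4 – December 31, 2030: 119 days, exemption £110000 → (£385000 − £110000) × 1.4% × 119/365 = £1255.2055
Total = £3076.2795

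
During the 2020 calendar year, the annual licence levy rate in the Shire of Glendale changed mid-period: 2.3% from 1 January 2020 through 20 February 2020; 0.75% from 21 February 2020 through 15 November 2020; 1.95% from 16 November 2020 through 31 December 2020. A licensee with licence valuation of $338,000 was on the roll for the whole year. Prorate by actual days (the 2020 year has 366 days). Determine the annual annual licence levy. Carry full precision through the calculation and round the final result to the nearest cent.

$3,774.80

1 January – 20 February 2020: 51 days at 2.3% → $338,000 × 2.3% × 51/366 = $1,083.2623
21 February – 15 November 2020: 269 days at 0.75% → $338,000 × 0.75% × 269/366 = $1,863.1557
16 November – 31 December 2020: 46 days at 1.95% → $338,000 × 1.95% × 46/366 = $828.3770
Total = $3,774.7951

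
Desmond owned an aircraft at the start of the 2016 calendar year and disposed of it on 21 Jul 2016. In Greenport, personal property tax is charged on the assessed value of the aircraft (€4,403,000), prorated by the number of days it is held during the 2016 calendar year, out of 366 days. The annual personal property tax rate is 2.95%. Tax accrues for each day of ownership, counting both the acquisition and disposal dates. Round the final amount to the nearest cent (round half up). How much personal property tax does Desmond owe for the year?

€72,041.98

Days held (1 Jan – 21 Jul 2016): 203 out of 366
Tax = €4,403,000 × 2.95% × 203/366 = €72,041.9822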